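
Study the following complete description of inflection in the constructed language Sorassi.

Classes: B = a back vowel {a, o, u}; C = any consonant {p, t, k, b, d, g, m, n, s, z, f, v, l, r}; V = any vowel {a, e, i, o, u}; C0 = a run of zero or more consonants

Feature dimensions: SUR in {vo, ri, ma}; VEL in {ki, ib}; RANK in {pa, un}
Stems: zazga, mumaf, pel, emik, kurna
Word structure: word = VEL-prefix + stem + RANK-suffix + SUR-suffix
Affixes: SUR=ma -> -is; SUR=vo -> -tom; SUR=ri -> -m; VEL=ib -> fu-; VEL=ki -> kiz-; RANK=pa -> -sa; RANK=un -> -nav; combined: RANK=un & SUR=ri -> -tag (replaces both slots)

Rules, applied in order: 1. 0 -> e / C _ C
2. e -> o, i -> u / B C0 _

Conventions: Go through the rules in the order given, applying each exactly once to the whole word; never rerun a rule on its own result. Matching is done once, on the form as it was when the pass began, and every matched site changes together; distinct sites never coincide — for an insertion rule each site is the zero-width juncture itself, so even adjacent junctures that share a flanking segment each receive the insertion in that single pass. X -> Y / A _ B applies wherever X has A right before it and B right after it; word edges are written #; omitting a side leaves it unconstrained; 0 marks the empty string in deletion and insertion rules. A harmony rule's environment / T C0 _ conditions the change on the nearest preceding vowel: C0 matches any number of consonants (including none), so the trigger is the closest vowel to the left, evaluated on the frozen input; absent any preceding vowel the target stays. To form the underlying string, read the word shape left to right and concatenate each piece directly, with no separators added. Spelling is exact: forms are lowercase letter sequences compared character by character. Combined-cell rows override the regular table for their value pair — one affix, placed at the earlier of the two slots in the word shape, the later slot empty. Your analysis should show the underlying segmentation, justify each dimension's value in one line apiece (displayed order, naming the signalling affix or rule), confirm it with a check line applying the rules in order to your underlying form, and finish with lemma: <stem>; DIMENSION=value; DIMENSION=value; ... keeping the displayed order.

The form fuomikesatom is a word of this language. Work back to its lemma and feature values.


underlying: fu-emik-sa-tom
SUR=vo - signalled by the affix -tom
VEL=ib - signalled by the affix fu-
RANK=pa - signalled by the affix -sa
check: fuemiksatom -> fuemikesatom -> fuomikesatom
lemma: emik; SUR=vo; VEL=ib; RANK=pa


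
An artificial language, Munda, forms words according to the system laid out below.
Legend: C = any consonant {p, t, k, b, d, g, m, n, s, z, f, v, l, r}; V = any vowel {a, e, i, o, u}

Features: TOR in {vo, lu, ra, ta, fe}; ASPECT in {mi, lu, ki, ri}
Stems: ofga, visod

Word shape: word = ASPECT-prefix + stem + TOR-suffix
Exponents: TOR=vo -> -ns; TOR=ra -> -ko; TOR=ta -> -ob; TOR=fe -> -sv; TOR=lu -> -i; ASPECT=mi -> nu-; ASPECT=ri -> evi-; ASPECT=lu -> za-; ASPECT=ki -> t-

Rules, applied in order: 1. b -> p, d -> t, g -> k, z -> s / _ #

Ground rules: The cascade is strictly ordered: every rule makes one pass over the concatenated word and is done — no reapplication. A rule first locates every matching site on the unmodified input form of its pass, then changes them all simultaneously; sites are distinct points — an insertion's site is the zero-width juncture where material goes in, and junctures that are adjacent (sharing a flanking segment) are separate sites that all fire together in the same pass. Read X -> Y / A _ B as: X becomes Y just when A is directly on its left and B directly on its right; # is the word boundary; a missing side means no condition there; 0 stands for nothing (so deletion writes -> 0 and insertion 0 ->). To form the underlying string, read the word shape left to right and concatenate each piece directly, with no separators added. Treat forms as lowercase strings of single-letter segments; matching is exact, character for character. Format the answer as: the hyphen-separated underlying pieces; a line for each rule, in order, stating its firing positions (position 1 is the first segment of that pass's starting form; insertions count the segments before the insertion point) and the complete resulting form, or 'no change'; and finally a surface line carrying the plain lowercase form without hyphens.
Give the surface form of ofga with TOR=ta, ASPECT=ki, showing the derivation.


underlying: t-ofga-ob
1. b -> p, d -> t, g -> k, z -> s / _ #: fires at position(s) 7: tofgaop
surface: tofgaop


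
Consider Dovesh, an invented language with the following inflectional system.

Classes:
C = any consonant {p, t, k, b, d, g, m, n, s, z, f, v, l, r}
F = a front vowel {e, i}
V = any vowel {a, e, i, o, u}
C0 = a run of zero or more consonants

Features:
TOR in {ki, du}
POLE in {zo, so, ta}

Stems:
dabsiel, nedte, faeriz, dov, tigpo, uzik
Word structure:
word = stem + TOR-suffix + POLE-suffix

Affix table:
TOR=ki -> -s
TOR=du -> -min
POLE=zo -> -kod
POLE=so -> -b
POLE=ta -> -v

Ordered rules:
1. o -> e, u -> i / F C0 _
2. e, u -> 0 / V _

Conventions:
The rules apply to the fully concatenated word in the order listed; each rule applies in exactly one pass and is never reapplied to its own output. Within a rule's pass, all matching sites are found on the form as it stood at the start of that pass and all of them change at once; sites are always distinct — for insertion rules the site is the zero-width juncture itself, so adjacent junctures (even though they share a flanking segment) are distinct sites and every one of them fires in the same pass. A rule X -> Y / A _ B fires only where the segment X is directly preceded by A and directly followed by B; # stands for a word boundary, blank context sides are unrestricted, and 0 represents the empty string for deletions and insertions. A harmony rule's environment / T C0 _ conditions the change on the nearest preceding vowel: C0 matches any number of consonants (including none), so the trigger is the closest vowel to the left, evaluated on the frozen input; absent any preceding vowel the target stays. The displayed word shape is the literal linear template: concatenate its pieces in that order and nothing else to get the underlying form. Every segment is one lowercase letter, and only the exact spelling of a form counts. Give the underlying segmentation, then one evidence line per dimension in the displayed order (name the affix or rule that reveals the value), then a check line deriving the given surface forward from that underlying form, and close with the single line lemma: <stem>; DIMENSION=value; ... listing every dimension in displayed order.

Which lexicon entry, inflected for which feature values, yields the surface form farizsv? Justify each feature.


underlying: faeriz-s-v
TOR=ki - signalled by the affix -s
POLE=ta - signalled by the affix -v
check: faerizsv -> faerizsv -> farizsv
lemma: faeriz; TOR=ki; POLE=ta


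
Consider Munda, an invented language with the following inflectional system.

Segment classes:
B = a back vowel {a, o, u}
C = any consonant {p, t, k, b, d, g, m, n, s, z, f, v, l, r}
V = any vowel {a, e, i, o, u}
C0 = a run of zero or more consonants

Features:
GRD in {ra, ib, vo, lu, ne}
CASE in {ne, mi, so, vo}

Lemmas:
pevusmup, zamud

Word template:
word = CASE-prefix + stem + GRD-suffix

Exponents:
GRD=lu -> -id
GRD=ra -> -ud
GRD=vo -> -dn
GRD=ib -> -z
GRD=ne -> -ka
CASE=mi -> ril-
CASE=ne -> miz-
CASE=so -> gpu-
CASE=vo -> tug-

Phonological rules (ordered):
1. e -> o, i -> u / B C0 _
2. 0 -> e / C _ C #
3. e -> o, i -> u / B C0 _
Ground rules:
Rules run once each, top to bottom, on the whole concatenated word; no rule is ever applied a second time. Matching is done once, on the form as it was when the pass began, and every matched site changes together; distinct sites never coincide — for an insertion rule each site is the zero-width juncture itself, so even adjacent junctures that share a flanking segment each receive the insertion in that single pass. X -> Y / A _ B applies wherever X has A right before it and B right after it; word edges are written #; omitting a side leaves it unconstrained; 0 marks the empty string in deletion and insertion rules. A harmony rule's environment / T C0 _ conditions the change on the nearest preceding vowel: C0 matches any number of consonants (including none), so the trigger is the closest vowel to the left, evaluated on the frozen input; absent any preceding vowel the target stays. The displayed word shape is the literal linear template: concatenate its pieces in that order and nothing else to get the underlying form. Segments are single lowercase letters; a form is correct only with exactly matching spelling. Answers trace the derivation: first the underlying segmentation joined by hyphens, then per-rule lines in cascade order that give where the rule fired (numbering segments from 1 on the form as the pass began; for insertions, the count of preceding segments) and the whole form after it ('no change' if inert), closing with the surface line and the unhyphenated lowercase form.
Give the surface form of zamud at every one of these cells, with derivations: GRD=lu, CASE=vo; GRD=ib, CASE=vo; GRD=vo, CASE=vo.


cell GRD=lu, CASE=vo:
underlying: tug-zamud-id
1. e -> o, i -> u / B C0 _: fires at position(s) 9: tugzamudud
2. 0 -> e / C _ C #: no change
3. e -> o, i -> u / B C0 _: no change
surface: tugzamudud

cell GRD=ib, CASE=vo:
underlying: tug-zamud-z
1. e -> o, i -> u / B C0 _: no change
2. 0 -> e / C _ C #: inserts after position(s) 8: tugzamudez
3. e -> o, i -> u / B C0 _: fires at position(s) 9: tugzamudoz
surface: tugzamudoz

cell GRD=vo, CASE=vo:
underlying: tug-zamud-dn
1. e -> o, i -> u / B C0 _: no change
2. 0 -> e / C _ C #: inserts after position(s) 9: tugzamudden
3. e -> o, i -> u / B C0 _: fires at position(s) 10: tugzamuddon
surface: tugzamuddon


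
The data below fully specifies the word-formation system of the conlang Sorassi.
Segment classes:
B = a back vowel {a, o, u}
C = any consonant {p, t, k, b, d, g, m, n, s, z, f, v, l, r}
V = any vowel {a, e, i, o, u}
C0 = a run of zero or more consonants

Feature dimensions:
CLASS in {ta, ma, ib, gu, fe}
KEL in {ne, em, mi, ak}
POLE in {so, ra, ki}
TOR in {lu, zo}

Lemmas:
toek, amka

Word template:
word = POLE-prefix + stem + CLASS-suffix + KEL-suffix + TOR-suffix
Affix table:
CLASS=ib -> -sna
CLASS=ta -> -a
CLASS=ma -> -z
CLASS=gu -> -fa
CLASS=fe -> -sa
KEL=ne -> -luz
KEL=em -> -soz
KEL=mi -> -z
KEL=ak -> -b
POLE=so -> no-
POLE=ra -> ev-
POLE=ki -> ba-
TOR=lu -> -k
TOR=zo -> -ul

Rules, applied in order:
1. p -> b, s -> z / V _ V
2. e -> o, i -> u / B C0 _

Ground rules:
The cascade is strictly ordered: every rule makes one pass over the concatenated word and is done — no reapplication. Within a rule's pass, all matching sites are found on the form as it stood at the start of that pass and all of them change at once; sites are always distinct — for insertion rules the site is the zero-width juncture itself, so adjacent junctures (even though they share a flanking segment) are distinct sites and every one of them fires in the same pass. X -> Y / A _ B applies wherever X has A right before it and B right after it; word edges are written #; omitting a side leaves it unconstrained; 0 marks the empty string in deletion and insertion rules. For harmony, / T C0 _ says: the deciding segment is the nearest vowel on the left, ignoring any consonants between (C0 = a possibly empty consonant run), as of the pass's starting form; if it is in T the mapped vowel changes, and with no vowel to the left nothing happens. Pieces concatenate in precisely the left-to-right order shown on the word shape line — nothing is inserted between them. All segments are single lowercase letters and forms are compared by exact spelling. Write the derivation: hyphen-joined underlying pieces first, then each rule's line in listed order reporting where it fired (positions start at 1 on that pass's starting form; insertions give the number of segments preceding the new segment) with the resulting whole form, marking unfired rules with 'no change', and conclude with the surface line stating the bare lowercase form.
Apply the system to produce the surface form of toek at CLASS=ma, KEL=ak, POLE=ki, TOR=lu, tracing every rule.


underlying: ba-toek-z-b-k
1. p -> b, s -> z / V _ V: no change
2. e -> o, i -> u / B C0 _: fires at position(s) 5: batookzbk
surface: batookzbk


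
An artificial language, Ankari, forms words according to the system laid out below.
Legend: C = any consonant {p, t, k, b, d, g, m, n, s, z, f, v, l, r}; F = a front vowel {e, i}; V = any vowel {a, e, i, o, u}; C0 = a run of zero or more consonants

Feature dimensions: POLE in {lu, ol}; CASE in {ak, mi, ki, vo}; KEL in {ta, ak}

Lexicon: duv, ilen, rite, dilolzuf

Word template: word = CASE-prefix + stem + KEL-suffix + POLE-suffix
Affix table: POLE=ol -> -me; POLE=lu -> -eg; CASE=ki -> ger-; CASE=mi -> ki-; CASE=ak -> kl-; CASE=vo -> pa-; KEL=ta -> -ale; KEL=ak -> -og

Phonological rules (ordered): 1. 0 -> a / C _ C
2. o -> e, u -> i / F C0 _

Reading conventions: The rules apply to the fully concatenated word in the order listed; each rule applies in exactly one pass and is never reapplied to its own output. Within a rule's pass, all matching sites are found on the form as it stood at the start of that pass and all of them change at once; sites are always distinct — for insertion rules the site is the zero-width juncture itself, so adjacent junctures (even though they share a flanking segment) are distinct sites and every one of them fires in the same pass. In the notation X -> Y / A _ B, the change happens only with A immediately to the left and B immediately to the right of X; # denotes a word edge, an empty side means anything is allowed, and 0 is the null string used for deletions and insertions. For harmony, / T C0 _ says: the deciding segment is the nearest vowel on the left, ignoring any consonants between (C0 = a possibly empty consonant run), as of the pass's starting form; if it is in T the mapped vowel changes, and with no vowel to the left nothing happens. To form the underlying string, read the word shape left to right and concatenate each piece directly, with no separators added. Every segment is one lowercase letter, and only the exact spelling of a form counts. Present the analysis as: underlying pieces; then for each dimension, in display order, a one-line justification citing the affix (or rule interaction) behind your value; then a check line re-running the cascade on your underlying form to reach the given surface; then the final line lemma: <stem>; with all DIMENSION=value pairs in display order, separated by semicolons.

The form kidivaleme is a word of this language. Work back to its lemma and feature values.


underlying: ki-duv-ale-me
POLE=ol - signalled by the affix -me
CASE=mi - signalled by the affix ki-
KEL=ta - signalled by the affix -ale
check: kiduvaleme -> kiduvaleme -> kidivaleme
lemma: duv; POLE=ol; CASE=mi; KEL=ta


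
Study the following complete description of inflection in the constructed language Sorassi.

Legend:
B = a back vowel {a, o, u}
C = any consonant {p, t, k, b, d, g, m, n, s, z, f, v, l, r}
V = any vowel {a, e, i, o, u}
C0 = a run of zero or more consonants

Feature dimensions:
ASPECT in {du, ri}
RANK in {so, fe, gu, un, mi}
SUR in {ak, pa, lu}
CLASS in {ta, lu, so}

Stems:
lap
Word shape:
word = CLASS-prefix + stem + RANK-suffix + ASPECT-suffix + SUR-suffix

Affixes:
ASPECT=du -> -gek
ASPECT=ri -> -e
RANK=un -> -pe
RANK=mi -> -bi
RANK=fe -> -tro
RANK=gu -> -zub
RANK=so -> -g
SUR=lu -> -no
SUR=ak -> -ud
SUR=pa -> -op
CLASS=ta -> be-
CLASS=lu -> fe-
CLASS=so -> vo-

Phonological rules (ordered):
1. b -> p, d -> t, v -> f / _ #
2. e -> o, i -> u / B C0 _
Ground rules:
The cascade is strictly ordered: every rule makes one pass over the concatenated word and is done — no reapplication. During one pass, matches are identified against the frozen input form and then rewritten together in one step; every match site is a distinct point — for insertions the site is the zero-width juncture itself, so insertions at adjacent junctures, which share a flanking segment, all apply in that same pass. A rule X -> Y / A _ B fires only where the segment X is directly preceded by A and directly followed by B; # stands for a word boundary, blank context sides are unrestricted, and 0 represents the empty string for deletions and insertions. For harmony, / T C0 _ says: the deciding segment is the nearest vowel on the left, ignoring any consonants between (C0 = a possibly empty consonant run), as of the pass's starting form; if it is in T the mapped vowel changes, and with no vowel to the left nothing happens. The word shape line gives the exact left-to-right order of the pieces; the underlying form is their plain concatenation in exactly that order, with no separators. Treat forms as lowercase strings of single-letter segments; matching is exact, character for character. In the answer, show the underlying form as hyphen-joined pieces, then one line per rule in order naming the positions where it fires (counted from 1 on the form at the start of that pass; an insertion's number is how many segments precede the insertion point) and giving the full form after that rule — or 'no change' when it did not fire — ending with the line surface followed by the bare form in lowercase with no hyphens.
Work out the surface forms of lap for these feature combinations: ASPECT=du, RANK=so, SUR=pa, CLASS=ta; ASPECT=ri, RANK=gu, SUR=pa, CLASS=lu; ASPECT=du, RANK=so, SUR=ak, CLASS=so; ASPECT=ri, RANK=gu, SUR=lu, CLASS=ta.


cell ASPECT=du, RANK=so, SUR=pa, CLASS=ta:
underlying: be-lap-g-gek-op
1. b -> p, d -> t, v -> f / _ #: no change
2. e -> o, i -> u / B C0 _: fires at position(s) 8: belapggokop
surface: belapggokop

cell ASPECT=ri, RANK=gu, SUR=pa, CLASS=lu:
underlying: fe-lap-zub-e-op
1. b -> p, d -> t, v -> f / _ #: no change
2. e -> o, i -> u / B C0 _: fires at position(s) 9: felapzuboop
surface: felapzuboop

cell ASPECT=du, RANK=so, SUR=ak, CLASS=so:
underlying: vo-lap-g-gek-ud
1. b -> p, d -> t, v -> f / _ #: fires at position(s) 11: volapggekut
2. e -> o, i -> u / B C0 _: fires at position(s) 8: volapggokut
surface: volapggokut

cell ASPECT=ri, RANK=gu, SUR=lu, CLASS=ta:
underlying: be-lap-zub-e-no
1. b -> p, d -> t, v -> f / _ #: no change
2. e -> o, i -> u / B C0 _: fires at position(s) 9: belapzubono
surface: belapzubono


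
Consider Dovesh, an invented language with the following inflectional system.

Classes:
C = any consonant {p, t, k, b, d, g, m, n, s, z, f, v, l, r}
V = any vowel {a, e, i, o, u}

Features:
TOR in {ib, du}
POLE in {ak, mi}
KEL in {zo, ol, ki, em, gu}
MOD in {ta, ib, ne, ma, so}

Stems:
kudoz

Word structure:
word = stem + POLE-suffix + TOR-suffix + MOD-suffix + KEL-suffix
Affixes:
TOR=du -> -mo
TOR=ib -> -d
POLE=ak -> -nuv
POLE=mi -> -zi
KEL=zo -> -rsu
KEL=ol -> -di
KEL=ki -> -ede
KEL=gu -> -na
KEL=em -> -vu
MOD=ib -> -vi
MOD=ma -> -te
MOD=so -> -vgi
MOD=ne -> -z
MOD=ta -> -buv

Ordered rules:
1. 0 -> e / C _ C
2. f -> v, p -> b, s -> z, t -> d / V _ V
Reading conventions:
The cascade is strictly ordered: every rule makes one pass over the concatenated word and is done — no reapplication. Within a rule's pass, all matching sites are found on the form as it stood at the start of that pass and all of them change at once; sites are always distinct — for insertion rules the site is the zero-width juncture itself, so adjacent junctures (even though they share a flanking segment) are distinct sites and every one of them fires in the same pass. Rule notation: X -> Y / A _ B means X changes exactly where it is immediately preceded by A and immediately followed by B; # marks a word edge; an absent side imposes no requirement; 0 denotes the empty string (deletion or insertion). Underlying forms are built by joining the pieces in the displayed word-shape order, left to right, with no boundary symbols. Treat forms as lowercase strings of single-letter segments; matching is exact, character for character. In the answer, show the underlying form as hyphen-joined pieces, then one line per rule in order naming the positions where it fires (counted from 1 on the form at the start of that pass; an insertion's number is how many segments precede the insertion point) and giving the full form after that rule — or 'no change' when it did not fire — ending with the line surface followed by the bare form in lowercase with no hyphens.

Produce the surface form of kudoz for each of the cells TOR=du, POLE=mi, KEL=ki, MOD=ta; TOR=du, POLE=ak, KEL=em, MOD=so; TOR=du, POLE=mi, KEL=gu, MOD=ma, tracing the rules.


cell TOR=du, POLE=mi, KEL=ki, MOD=ta:
underlying: kudoz-zi-mo-buv-ede
1. 0 -> e / C _ C: inserts after position(s) 5: kudozezimobuvede
2. f -> v, p -> b, s -> z, t -> d / V _ V: no change
surface: kudozezimobuvede

cell TOR=du, POLE=ak, KEL=em, MOD=so:
underlying: kudoz-nuv-mo-vgi-vu
1. 0 -> e / C _ C: inserts after position(s) 5, 8, 11: kudozenuvemovegivu
2. f -> v, p -> b, s -> z, t -> d / V _ V: no change
surface: kudozenuvemovegivu

cell TOR=du, POLE=mi, KEL=gu, MOD=ma:
underlying: kudoz-zi-mo-te-na
1. 0 -> e / C _ C: inserts after position(s) 5: kudozezimotena
2. f -> v, p -> b, s -> z, t -> d / V _ V: fires at position(s) 11: kudozezimodena
surface: kudozezimodena


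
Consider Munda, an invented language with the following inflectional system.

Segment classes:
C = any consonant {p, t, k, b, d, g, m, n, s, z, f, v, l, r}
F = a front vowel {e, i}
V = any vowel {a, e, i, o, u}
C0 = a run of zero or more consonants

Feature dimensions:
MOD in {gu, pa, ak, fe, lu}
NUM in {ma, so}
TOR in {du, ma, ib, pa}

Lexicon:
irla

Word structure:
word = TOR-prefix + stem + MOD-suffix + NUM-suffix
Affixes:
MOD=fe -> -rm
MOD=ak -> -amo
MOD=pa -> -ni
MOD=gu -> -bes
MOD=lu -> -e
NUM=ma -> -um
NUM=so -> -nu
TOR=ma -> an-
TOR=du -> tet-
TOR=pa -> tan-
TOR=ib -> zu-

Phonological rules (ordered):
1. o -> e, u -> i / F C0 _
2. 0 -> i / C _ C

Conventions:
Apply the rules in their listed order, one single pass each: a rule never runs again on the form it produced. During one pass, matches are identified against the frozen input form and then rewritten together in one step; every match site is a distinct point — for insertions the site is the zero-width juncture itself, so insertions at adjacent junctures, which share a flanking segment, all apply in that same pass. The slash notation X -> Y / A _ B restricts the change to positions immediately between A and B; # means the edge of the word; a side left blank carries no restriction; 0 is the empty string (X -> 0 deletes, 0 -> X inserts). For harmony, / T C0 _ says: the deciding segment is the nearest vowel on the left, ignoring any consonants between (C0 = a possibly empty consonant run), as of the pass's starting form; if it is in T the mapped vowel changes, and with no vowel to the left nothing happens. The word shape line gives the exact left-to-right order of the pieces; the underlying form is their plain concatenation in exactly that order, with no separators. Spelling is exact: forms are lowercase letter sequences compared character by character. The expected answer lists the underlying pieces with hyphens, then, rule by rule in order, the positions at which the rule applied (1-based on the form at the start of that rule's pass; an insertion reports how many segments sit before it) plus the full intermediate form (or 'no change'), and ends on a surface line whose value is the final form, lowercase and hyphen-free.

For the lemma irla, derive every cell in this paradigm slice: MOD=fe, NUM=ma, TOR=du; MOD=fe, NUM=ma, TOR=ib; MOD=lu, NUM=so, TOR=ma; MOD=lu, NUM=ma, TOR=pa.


cell MOD=fe, NUM=ma, TOR=du:
underlying: tet-irla-rm-um
1. o -> e, u -> i / F C0 _: no change
2. 0 -> i / C _ C: inserts after position(s) 5, 8: tetirilarimum
surface: tetirilarimum

cell MOD=fe, NUM=ma, TOR=ib:
underlying: zu-irla-rm-um
1. o -> e, u -> i / F C0 _: no change
2. 0 -> i / C _ C: inserts after position(s) 4, 7: zuirilarimum
surface: zuirilarimum

cell MOD=lu, NUM=so, TOR=ma:
underlying: an-irla-e-nu
1. o -> e, u -> i / F C0 _: fires at position(s) 9: anirlaeni
2. 0 -> i / C _ C: inserts after position(s) 4: anirilaeni
surface: anirilaeni

cell MOD=lu, NUM=ma, TOR=pa:
underlying: tan-irla-e-um
1. o -> e, u -> i / F C0 _: fires at position(s) 9: tanirlaeim
2. 0 -> i / C _ C: inserts after position(s) 5: tanirilaeim
surface: tanirilaeim


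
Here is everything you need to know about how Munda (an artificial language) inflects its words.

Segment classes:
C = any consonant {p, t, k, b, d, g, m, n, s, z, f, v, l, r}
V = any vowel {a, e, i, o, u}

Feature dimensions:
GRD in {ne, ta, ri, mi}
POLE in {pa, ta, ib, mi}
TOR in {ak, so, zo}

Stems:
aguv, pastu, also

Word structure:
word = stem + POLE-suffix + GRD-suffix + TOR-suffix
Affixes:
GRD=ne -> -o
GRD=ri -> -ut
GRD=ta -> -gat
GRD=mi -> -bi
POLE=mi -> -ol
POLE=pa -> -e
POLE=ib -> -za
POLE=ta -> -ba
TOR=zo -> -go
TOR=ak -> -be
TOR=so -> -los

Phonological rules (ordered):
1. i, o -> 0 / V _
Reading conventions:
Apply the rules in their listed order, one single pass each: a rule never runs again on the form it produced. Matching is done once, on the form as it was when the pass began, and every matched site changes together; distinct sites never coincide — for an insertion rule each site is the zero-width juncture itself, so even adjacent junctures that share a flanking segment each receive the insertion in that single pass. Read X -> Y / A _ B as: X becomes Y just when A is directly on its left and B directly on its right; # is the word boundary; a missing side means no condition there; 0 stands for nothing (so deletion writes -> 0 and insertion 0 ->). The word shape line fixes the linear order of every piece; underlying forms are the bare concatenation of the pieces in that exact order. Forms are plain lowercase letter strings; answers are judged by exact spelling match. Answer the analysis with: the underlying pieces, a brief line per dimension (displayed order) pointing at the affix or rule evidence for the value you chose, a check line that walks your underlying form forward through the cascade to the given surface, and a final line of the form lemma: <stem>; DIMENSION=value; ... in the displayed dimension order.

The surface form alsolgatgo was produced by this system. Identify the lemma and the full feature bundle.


underlying: also-ol-gat-go
GRD=ta - signalled by the affix -gat
POLE=mi - signalled by the affix -ol
TOR=zo - signalled by the affix -go
check: alsoolgatgo -> alsolgatgo
lemma: also; GRD=ta; POLE=mi; TOR=zo


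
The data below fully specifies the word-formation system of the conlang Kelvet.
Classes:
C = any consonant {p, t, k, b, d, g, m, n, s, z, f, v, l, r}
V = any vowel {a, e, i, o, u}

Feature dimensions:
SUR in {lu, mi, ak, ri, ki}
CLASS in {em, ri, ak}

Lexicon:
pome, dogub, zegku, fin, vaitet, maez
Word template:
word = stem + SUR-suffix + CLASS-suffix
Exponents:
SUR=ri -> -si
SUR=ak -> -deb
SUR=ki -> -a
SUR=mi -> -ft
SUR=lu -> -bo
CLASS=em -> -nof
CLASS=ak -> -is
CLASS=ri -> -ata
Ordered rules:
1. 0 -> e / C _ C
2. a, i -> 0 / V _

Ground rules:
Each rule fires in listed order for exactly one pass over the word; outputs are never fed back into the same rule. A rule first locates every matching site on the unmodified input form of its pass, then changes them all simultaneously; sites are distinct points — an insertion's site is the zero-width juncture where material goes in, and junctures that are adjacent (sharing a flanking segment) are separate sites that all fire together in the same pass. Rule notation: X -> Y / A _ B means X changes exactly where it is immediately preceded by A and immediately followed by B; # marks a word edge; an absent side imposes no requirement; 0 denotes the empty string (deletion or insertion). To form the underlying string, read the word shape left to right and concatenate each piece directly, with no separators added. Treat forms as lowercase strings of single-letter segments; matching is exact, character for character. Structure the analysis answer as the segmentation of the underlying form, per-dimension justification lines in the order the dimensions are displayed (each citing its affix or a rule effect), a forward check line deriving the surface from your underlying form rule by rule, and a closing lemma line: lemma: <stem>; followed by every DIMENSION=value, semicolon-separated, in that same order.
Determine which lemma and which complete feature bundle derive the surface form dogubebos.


underlying: dogub-bo-is
SUR=lu - signalled by the affix -bo
CLASS=ak - signalled by the affix -is
check: dogubbois -> dogubebois -> dogubebos
lemma: dogub; SUR=lu; CLASS=ak


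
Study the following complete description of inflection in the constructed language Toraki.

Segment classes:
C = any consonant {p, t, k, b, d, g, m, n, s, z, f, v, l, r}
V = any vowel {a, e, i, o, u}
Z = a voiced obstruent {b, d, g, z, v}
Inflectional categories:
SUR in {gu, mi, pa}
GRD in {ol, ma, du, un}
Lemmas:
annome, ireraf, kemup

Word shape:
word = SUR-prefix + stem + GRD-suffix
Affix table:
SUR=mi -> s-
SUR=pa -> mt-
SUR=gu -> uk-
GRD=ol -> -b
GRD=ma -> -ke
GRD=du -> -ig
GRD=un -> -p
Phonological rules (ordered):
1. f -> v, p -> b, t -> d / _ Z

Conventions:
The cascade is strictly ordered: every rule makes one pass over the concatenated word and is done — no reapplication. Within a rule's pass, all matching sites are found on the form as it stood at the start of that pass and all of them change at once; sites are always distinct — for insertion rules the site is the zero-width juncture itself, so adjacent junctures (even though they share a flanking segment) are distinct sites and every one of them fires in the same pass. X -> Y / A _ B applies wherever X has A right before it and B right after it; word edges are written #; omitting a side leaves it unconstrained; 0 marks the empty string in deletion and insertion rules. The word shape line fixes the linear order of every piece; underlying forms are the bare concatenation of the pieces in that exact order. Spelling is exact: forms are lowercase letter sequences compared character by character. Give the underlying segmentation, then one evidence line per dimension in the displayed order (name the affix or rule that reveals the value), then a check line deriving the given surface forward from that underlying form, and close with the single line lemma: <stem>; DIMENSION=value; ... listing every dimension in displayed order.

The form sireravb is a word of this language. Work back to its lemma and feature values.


underlying: s-ireraf-b
SUR=mi - signalled by the affix s-
GRD=ol - signalled by the affix -b
check: sirerafb -> sireravb
lemma: ireraf; SUR=mi; GRD=ol


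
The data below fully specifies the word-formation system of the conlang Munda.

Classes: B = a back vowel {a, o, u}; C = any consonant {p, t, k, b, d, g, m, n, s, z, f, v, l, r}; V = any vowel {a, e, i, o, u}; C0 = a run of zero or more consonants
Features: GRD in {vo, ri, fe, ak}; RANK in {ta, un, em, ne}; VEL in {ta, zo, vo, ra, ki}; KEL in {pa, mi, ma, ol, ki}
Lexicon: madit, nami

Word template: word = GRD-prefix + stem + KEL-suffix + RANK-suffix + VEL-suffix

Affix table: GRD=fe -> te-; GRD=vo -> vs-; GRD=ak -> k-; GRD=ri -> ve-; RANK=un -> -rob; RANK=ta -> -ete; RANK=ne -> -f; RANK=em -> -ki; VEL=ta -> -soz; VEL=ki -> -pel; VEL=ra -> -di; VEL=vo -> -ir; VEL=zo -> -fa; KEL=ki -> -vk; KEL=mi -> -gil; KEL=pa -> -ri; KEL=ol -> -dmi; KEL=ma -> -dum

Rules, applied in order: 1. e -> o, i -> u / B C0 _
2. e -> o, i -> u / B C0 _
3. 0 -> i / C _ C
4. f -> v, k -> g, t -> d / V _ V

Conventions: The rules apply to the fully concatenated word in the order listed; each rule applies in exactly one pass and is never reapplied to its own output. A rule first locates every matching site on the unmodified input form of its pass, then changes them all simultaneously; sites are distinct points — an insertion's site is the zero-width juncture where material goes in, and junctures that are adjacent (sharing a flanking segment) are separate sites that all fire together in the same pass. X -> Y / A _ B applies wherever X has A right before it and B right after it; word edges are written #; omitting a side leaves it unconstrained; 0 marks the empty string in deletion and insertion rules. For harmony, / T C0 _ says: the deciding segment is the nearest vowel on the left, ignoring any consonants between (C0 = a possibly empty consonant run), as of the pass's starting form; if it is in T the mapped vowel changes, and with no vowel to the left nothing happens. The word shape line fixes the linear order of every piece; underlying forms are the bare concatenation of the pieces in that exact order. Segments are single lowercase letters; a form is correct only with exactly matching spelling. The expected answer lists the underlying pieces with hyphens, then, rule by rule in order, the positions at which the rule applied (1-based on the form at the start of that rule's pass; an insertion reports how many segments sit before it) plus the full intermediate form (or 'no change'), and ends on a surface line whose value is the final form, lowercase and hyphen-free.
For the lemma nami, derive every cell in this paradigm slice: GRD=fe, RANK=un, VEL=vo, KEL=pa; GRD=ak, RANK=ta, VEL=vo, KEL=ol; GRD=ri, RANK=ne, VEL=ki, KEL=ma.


cell GRD=fe, RANK=un, VEL=vo, KEL=pa:
underlying: te-nami-ri-rob-ir
1. e -> o, i -> u / B C0 _: fires at position(s) 6, 12: tenamurirobur
2. e -> o, i -> u / B C0 _: fires at position(s) 8: tenamururobur
3. 0 -> i / C _ C: no change
4. f -> v, k -> g, t -> d / V _ V: no change
surface: tenamururobur

cell GRD=ak, RANK=ta, VEL=vo, KEL=ol:
underlying: k-nami-dmi-ete-ir
1. e -> o, i -> u / B C0 _: fires at position(s) 5: knamudmieteir
2. e -> o, i -> u / B C0 _: fires at position(s) 8: knamudmueteir
3. 0 -> i / C _ C: inserts after position(s) 1, 6: kinamudimueteir
4. f -> v, k -> g, t -> d / V _ V: fires at position(s) 12: kinamudimuedeir
surface: kinamudimuedeir

cell GRD=ri, RANK=ne, VEL=ki, KEL=ma:
underlying: ve-nami-dum-f-pel
1. e -> o, i -> u / B C0 _: fires at position(s) 6, 12: venamudumfpol
2. e -> o, i -> u / B C0 _: no change
3. 0 -> i / C _ C: inserts after position(s) 9, 10: venamudumifipol
4. f -> v, k -> g, t -> d / V _ V: fires at position(s) 11: venamudumivipol
surface: venamudumivipol


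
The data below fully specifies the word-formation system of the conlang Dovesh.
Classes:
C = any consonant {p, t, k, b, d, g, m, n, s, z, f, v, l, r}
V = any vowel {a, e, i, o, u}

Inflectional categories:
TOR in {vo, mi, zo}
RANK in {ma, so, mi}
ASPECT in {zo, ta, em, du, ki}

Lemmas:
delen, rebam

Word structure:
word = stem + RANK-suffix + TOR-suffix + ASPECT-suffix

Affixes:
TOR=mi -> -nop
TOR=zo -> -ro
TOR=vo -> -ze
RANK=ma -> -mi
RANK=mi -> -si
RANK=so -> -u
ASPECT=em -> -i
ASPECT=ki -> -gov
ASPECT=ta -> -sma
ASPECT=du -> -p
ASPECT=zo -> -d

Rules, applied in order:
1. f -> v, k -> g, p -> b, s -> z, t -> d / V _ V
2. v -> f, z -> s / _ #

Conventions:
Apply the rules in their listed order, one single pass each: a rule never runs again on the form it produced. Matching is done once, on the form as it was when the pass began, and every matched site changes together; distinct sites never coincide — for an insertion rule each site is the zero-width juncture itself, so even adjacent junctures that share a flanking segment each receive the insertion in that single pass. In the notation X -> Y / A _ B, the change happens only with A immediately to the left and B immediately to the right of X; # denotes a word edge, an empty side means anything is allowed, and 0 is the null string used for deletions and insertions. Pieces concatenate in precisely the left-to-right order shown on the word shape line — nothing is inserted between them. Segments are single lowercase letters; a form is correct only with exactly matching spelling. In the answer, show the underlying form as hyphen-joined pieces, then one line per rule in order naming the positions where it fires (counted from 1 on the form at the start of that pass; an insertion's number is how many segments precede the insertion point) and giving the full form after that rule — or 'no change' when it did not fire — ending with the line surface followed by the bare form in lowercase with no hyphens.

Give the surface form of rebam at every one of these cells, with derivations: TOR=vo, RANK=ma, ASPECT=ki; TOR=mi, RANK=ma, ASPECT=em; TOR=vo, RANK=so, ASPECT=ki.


cell TOR=vo, RANK=ma, ASPECT=ki:
underlying: rebam-mi-ze-gov
1. f -> v, k -> g, p -> b, s -> z, t -> d / V _ V: no change
2. v -> f, z -> s / _ #: fires at position(s) 12: rebammizegof
surface: rebammizegof

cell TOR=mi, RANK=ma, ASPECT=em:
underlying: rebam-mi-nop-i
1. f -> v, k -> g, p -> b, s -> z, t -> d / V _ V: fires at position(s) 10: rebamminobi
2. v -> f, z -> s / _ #: no change
surface: rebamminobi

cell TOR=vo, RANK=so, ASPECT=ki:
underlying: rebam-u-ze-gov
1. f -> v, k -> g, p -> b, s -> z, t -> d / V _ V: no change
2. v -> f, z -> s / _ #: fires at position(s) 11: rebamuzegof
surface: rebamuzegof


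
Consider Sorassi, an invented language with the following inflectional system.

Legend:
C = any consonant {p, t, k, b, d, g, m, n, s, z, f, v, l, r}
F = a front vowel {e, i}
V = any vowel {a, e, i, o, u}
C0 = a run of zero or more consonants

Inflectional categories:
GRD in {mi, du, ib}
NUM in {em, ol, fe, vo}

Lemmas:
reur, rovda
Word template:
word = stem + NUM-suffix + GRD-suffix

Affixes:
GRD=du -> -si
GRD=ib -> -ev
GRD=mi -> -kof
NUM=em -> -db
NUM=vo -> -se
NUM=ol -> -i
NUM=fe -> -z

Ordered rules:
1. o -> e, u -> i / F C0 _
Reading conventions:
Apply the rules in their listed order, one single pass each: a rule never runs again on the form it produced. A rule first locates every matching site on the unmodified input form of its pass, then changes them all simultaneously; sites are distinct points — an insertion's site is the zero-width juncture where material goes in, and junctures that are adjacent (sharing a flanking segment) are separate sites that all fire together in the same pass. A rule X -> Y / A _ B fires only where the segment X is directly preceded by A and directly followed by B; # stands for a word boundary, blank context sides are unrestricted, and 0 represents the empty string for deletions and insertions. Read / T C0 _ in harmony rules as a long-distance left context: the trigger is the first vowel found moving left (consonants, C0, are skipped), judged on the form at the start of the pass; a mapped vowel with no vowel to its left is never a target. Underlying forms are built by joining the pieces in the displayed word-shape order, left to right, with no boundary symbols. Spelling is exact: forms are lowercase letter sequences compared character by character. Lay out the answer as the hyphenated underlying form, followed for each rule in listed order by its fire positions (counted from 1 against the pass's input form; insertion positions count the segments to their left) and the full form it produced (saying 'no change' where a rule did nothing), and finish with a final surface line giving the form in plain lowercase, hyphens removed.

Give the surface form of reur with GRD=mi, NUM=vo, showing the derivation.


underlying: reur-se-kof
1. o -> e, u -> i / F C0 _: fires at position(s) 3, 8: reirsekef
surface: reirsekef


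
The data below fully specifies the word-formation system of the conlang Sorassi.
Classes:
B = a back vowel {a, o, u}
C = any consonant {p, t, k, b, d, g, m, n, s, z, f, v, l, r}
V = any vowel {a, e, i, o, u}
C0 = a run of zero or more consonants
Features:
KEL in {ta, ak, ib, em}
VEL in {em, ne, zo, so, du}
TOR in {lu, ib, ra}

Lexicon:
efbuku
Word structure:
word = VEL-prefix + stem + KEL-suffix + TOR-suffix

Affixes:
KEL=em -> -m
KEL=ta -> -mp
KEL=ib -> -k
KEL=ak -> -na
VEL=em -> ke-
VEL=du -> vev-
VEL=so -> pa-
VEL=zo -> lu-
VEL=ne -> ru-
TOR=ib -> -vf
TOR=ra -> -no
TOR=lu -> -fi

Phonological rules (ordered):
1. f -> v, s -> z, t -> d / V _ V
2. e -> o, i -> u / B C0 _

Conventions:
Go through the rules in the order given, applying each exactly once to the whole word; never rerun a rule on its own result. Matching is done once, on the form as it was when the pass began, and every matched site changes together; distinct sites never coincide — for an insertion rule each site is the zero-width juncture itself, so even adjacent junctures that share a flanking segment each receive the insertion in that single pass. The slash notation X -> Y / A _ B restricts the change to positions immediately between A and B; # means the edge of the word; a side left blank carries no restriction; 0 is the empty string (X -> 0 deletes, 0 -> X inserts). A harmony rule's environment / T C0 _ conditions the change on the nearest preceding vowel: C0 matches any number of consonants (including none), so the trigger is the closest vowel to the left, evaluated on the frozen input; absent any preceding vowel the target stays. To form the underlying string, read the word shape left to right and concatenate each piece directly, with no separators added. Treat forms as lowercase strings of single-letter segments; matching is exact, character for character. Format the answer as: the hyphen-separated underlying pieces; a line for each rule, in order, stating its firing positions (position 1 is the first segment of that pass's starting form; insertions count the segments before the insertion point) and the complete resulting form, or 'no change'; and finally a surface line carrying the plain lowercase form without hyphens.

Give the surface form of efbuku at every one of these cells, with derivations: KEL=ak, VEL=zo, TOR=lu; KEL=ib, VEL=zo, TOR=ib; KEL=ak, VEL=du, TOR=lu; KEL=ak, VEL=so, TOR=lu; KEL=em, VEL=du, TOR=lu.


cell KEL=ak, VEL=zo, TOR=lu:
underlying: lu-efbuku-na-fi
1. f -> v, s -> z, t -> d / V _ V: fires at position(s) 11: luefbukunavi
2. e -> o, i -> u / B C0 _: fires at position(s) 3, 12: luofbukunavu
surface: luofbukunavu

cell KEL=ib, VEL=zo, TOR=ib:
underlying: lu-efbuku-k-vf
1. f -> v, s -> z, t -> d / V _ V: no change
2. e -> o, i -> u / B C0 _: fires at position(s) 3: luofbukukvf
surface: luofbukukvf

cell KEL=ak, VEL=du, TOR=lu:
underlying: vev-efbuku-na-fi
1. f -> v, s -> z, t -> d / V _ V: fires at position(s) 12: vevefbukunavi
2. e -> o, i -> u / B C0 _: fires at position(s) 13: vevefbukunavu
surface: vevefbukunavu

cell KEL=ak, VEL=so, TOR=lu:
underlying: pa-efbuku-na-fi
1. f -> v, s -> z, t -> d / V _ V: fires at position(s) 11: paefbukunavi
2. e -> o, i -> u / B C0 _: fires at position(s) 3, 12: paofbukunavu
surface: paofbukunavu

cell KEL=em, VEL=du, TOR=lu:
underlying: vev-efbuku-m-fi
1. f -> v, s -> z, t -> d / V _ V: no change
2. e -> o, i -> u / B C0 _: fires at position(s) 12: vevefbukumfu
surface: vevefbukumfu
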